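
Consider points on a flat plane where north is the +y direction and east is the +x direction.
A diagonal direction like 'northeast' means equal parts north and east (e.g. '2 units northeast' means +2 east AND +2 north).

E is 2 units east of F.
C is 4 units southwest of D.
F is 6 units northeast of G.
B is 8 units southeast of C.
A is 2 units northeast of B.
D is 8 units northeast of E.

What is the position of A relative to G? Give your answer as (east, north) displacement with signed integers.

Answer: A is at (east=22, north=4) relative to G.

Derivation:
Place G at the origin (east=0, north=0).
  F is 6 units northeast of G: delta (east=+6, north=+6); F at (east=6, north=6).
  E is 2 units east of F: delta (east=+2, north=+0); E at (east=8, north=6).
  D is 8 units northeast of E: delta (east=+8, north=+8); D at (east=16, north=14).
  C is 4 units southwest of D: delta (east=-4, north=-4); C at (east=12, north=10).
  B is 8 units southeast of C: delta (east=+8, north=-8); B at (east=20, north=2).
  A is 2 units northeast of B: delta (east=+2, north=+2); A at (east=22, north=4).
Therefore A relative to G: (east=22, north=4).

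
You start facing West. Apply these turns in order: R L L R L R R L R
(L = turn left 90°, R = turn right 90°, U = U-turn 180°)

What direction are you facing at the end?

Answer: Final heading: North

Derivation:
Start: West
  R (right (90° clockwise)) -> North
  L (left (90° counter-clockwise)) -> West
  L (left (90° counter-clockwise)) -> South
  R (right (90° clockwise)) -> West
  L (left (90° counter-clockwise)) -> South
  R (right (90° clockwise)) -> West
  R (right (90° clockwise)) -> North
  L (left (90° counter-clockwise)) -> West
  R (right (90° clockwise)) -> North
Final: North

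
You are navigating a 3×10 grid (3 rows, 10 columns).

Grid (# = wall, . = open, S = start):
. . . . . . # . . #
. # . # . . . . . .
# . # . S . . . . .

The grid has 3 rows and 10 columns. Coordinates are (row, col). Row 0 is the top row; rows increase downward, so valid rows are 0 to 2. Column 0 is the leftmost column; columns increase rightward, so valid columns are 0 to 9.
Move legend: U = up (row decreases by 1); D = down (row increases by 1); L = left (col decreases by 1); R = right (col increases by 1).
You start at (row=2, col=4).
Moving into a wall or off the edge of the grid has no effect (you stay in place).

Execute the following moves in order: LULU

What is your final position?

Answer: Final position: (row=2, col=3)

Derivation:
Start: (row=2, col=4)
  L (left): (row=2, col=4) -> (row=2, col=3)
  U (up): blocked, stay at (row=2, col=3)
  L (left): blocked, stay at (row=2, col=3)
  U (up): blocked, stay at (row=2, col=3)
Final: (row=2, col=3)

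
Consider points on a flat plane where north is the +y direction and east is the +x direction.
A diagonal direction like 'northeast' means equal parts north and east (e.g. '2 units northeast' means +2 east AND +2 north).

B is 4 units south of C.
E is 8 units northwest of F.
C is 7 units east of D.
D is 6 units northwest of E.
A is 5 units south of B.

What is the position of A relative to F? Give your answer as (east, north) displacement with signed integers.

Place F at the origin (east=0, north=0).
  E is 8 units northwest of F: delta (east=-8, north=+8); E at (east=-8, north=8).
  D is 6 units northwest of E: delta (east=-6, north=+6); D at (east=-14, north=14).
  C is 7 units east of D: delta (east=+7, north=+0); C at (east=-7, north=14).
  B is 4 units south of C: delta (east=+0, north=-4); B at (east=-7, north=10).
  A is 5 units south of B: delta (east=+0, north=-5); A at (east=-7, north=5).
Therefore A relative to F: (east=-7, north=5).

Answer: A is at (east=-7, north=5) relative to F.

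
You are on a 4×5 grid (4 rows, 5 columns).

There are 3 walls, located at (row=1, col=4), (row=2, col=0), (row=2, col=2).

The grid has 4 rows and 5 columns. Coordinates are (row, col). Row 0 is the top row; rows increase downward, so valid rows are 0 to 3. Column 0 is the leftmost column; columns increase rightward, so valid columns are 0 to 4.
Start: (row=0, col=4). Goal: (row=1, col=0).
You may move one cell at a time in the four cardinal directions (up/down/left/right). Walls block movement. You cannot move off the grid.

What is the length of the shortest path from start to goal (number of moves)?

Answer: Shortest path length: 5

Derivation:
BFS from (row=0, col=4) until reaching (row=1, col=0):
  Distance 0: (row=0, col=4)
  Distance 1: (row=0, col=3)
  Distance 2: (row=0, col=2), (row=1, col=3)
  Distance 3: (row=0, col=1), (row=1, col=2), (row=2, col=3)
  Distance 4: (row=0, col=0), (row=1, col=1), (row=2, col=4), (row=3, col=3)
  Distance 5: (row=1, col=0), (row=2, col=1), (row=3, col=2), (row=3, col=4)  <- goal reached here
One shortest path (5 moves): (row=0, col=4) -> (row=0, col=3) -> (row=0, col=2) -> (row=0, col=1) -> (row=0, col=0) -> (row=1, col=0)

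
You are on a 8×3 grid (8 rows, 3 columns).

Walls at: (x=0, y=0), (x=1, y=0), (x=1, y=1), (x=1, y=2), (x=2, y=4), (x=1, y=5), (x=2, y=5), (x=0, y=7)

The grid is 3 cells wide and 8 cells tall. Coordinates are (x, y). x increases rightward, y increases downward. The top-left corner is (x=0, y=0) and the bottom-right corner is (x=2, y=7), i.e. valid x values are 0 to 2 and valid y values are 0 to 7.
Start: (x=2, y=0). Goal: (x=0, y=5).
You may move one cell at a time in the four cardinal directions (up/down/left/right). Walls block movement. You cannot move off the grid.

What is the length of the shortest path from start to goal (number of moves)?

BFS from (x=2, y=0) until reaching (x=0, y=5):
  Distance 0: (x=2, y=0)
  Distance 1: (x=2, y=1)
  Distance 2: (x=2, y=2)
  Distance 3: (x=2, y=3)
  Distance 4: (x=1, y=3)
  Distance 5: (x=0, y=3), (x=1, y=4)
  Distance 6: (x=0, y=2), (x=0, y=4)
  Distance 7: (x=0, y=1), (x=0, y=5)  <- goal reached here
One shortest path (7 moves): (x=2, y=0) -> (x=2, y=1) -> (x=2, y=2) -> (x=2, y=3) -> (x=1, y=3) -> (x=0, y=3) -> (x=0, y=4) -> (x=0, y=5)

Answer: Shortest path length: 7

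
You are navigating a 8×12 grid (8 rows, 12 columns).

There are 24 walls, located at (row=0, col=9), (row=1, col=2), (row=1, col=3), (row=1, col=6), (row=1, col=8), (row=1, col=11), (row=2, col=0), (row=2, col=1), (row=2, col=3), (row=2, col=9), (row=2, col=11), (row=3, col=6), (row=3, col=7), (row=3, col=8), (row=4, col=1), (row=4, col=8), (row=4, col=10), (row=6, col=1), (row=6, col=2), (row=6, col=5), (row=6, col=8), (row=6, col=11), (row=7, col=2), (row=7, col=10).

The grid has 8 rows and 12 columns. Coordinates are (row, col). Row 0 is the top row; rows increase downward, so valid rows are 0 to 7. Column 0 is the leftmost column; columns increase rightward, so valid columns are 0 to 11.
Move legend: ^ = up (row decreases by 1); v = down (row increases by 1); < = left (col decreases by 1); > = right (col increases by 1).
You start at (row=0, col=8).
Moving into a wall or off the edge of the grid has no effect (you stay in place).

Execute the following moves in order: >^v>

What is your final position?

Start: (row=0, col=8)
  > (right): blocked, stay at (row=0, col=8)
  ^ (up): blocked, stay at (row=0, col=8)
  v (down): blocked, stay at (row=0, col=8)
  > (right): blocked, stay at (row=0, col=8)
Final: (row=0, col=8)

Answer: Final position: (row=0, col=8)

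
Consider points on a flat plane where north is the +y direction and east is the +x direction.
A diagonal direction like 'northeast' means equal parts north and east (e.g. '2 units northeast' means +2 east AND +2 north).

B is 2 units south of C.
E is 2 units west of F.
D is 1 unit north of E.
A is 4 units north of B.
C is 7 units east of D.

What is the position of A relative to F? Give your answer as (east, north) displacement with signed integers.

Place F at the origin (east=0, north=0).
  E is 2 units west of F: delta (east=-2, north=+0); E at (east=-2, north=0).
  D is 1 unit north of E: delta (east=+0, north=+1); D at (east=-2, north=1).
  C is 7 units east of D: delta (east=+7, north=+0); C at (east=5, north=1).
  B is 2 units south of C: delta (east=+0, north=-2); B at (east=5, north=-1).
  A is 4 units north of B: delta (east=+0, north=+4); A at (east=5, north=3).
Therefore A relative to F: (east=5, north=3).

Answer: A is at (east=5, north=3) relative to F.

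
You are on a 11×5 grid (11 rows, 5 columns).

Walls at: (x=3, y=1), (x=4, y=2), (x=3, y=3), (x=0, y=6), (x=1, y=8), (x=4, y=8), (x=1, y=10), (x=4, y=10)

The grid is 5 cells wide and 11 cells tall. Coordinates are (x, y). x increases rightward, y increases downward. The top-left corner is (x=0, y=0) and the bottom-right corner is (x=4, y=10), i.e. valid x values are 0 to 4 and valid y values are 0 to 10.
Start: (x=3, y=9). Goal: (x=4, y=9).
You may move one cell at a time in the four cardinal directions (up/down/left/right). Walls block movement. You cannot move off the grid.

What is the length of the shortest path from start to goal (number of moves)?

Answer: Shortest path length: 1

Derivation:
BFS from (x=3, y=9) until reaching (x=4, y=9):
  Distance 0: (x=3, y=9)
  Distance 1: (x=3, y=8), (x=2, y=9), (x=4, y=9), (x=3, y=10)  <- goal reached here
One shortest path (1 moves): (x=3, y=9) -> (x=4, y=9)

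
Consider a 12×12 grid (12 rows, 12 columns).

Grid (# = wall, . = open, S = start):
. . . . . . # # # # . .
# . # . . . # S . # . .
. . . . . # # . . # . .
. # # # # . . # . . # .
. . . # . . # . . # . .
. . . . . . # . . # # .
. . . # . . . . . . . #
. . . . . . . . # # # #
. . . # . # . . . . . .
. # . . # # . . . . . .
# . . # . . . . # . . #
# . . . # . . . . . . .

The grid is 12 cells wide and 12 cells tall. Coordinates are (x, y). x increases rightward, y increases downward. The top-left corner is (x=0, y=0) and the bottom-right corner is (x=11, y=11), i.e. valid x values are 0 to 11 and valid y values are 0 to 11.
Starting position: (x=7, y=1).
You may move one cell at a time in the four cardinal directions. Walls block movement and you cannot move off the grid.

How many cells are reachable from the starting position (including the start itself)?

Answer: Reachable cells: 94

Derivation:
BFS flood-fill from (x=7, y=1):
  Distance 0: (x=7, y=1)
  Distance 1: (x=8, y=1), (x=7, y=2)
  Distance 2: (x=8, y=2)
  Distance 3: (x=8, y=3)
  Distance 4: (x=9, y=3), (x=8, y=4)
  Distance 5: (x=7, y=4), (x=8, y=5)
  Distance 6: (x=7, y=5), (x=8, y=6)
  Distance 7: (x=7, y=6), (x=9, y=6)
  Distance 8: (x=6, y=6), (x=10, y=6), (x=7, y=7)
  Distance 9: (x=5, y=6), (x=6, y=7), (x=7, y=8)
  Distance 10: (x=5, y=5), (x=4, y=6), (x=5, y=7), (x=6, y=8), (x=8, y=8), (x=7, y=9)
  Distance 11: (x=5, y=4), (x=4, y=5), (x=4, y=7), (x=9, y=8), (x=6, y=9), (x=8, y=9), (x=7, y=10)
  Distance 12: (x=5, y=3), (x=4, y=4), (x=3, y=5), (x=3, y=7), (x=4, y=8), (x=10, y=8), (x=9, y=9), (x=6, y=10), (x=7, y=11)
  Distance 13: (x=6, y=3), (x=2, y=5), (x=2, y=7), (x=11, y=8), (x=10, y=9), (x=5, y=10), (x=9, y=10), (x=6, y=11), (x=8, y=11)
  Distance 14: (x=2, y=4), (x=1, y=5), (x=2, y=6), (x=1, y=7), (x=2, y=8), (x=11, y=9), (x=4, y=10), (x=10, y=10), (x=5, y=11), (x=9, y=11)
  Distance 15: (x=1, y=4), (x=0, y=5), (x=1, y=6), (x=0, y=7), (x=1, y=8), (x=2, y=9), (x=10, y=11)
  Distance 16: (x=0, y=4), (x=0, y=6), (x=0, y=8), (x=3, y=9), (x=2, y=10), (x=11, y=11)
  Distance 17: (x=0, y=3), (x=0, y=9), (x=1, y=10), (x=2, y=11)
  Distance 18: (x=0, y=2), (x=1, y=11), (x=3, y=11)
  Distance 19: (x=1, y=2)
  Distance 20: (x=1, y=1), (x=2, y=2)
  Distance 21: (x=1, y=0), (x=3, y=2)
  Distance 22: (x=0, y=0), (x=2, y=0), (x=3, y=1), (x=4, y=2)
  Distance 23: (x=3, y=0), (x=4, y=1)
  Distance 24: (x=4, y=0), (x=5, y=1)
  Distance 25: (x=5, y=0)
Total reachable: 94 (grid has 104 open cells total)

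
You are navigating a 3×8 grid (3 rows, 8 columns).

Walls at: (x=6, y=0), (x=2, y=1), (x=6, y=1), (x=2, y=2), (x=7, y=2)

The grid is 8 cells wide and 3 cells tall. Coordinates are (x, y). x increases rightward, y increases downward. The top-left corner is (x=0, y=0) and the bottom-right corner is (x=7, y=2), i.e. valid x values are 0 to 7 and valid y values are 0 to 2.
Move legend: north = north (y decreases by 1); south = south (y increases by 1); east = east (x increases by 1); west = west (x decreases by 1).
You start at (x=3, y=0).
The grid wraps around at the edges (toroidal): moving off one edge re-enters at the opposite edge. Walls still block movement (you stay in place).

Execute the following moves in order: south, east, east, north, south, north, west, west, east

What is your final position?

Start: (x=3, y=0)
  south (south): (x=3, y=0) -> (x=3, y=1)
  east (east): (x=3, y=1) -> (x=4, y=1)
  east (east): (x=4, y=1) -> (x=5, y=1)
  north (north): (x=5, y=1) -> (x=5, y=0)
  south (south): (x=5, y=0) -> (x=5, y=1)
  north (north): (x=5, y=1) -> (x=5, y=0)
  west (west): (x=5, y=0) -> (x=4, y=0)
  west (west): (x=4, y=0) -> (x=3, y=0)
  east (east): (x=3, y=0) -> (x=4, y=0)
Final: (x=4, y=0)

Answer: Final position: (x=4, y=0)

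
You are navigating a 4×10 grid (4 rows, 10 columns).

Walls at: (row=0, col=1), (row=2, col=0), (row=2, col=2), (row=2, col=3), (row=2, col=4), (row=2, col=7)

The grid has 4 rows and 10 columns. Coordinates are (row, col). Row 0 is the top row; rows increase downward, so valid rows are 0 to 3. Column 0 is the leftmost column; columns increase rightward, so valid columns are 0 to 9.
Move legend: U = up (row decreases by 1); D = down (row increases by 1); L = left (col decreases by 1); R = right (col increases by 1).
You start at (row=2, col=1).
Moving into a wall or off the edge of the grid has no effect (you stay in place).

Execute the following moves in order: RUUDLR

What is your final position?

Start: (row=2, col=1)
  R (right): blocked, stay at (row=2, col=1)
  U (up): (row=2, col=1) -> (row=1, col=1)
  U (up): blocked, stay at (row=1, col=1)
  D (down): (row=1, col=1) -> (row=2, col=1)
  L (left): blocked, stay at (row=2, col=1)
  R (right): blocked, stay at (row=2, col=1)
Final: (row=2, col=1)

Answer: Final position: (row=2, col=1)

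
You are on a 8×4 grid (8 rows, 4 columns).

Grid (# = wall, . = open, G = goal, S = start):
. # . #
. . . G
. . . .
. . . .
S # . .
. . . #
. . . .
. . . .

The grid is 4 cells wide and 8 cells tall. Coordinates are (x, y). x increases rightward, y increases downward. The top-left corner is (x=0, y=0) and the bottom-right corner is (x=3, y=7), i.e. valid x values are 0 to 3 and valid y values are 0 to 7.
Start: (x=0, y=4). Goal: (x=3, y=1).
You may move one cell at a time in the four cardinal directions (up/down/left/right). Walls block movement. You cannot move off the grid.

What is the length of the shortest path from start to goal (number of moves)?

Answer: Shortest path length: 6

Derivation:
BFS from (x=0, y=4) until reaching (x=3, y=1):
  Distance 0: (x=0, y=4)
  Distance 1: (x=0, y=3), (x=0, y=5)
  Distance 2: (x=0, y=2), (x=1, y=3), (x=1, y=5), (x=0, y=6)
  Distance 3: (x=0, y=1), (x=1, y=2), (x=2, y=3), (x=2, y=5), (x=1, y=6), (x=0, y=7)
  Distance 4: (x=0, y=0), (x=1, y=1), (x=2, y=2), (x=3, y=3), (x=2, y=4), (x=2, y=6), (x=1, y=7)
  Distance 5: (x=2, y=1), (x=3, y=2), (x=3, y=4), (x=3, y=6), (x=2, y=7)
  Distance 6: (x=2, y=0), (x=3, y=1), (x=3, y=7)  <- goal reached here
One shortest path (6 moves): (x=0, y=4) -> (x=0, y=3) -> (x=1, y=3) -> (x=2, y=3) -> (x=3, y=3) -> (x=3, y=2) -> (x=3, y=1)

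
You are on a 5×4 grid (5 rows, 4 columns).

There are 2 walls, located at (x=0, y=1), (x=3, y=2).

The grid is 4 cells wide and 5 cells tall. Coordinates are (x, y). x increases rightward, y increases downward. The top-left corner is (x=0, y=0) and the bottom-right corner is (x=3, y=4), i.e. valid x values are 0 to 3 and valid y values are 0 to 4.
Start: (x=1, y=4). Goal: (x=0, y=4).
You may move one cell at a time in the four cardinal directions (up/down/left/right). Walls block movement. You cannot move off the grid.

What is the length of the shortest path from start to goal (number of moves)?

Answer: Shortest path length: 1

Derivation:
BFS from (x=1, y=4) until reaching (x=0, y=4):
  Distance 0: (x=1, y=4)
  Distance 1: (x=1, y=3), (x=0, y=4), (x=2, y=4)  <- goal reached here
One shortest path (1 moves): (x=1, y=4) -> (x=0, y=4)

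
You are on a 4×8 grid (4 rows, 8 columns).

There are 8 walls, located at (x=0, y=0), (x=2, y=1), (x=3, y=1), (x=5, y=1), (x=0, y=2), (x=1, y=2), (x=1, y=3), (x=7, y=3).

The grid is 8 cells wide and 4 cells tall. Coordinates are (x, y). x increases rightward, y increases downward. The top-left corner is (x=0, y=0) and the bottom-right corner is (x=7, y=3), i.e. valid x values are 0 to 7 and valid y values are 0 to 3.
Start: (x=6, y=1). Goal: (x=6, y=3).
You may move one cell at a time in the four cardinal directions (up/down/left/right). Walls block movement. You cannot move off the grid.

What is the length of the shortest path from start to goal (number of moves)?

BFS from (x=6, y=1) until reaching (x=6, y=3):
  Distance 0: (x=6, y=1)
  Distance 1: (x=6, y=0), (x=7, y=1), (x=6, y=2)
  Distance 2: (x=5, y=0), (x=7, y=0), (x=5, y=2), (x=7, y=2), (x=6, y=3)  <- goal reached here
One shortest path (2 moves): (x=6, y=1) -> (x=6, y=2) -> (x=6, y=3)

Answer: Shortest path length: 2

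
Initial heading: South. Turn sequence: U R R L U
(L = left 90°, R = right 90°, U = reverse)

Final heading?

Answer: Final heading: West

Derivation:
Start: South
  U (U-turn (180°)) -> North
  R (right (90° clockwise)) -> East
  R (right (90° clockwise)) -> South
  L (left (90° counter-clockwise)) -> East
  U (U-turn (180°)) -> West
Final: West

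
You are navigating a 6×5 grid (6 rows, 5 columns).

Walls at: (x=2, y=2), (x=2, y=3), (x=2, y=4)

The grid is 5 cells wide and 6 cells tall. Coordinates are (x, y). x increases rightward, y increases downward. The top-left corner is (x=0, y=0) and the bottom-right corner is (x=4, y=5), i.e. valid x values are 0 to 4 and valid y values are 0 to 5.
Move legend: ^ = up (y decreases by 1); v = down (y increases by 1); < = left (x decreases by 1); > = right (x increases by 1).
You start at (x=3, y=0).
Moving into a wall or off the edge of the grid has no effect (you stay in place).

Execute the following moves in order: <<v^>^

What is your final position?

Answer: Final position: (x=2, y=0)

Derivation:
Start: (x=3, y=0)
  < (left): (x=3, y=0) -> (x=2, y=0)
  < (left): (x=2, y=0) -> (x=1, y=0)
  v (down): (x=1, y=0) -> (x=1, y=1)
  ^ (up): (x=1, y=1) -> (x=1, y=0)
  > (right): (x=1, y=0) -> (x=2, y=0)
  ^ (up): blocked, stay at (x=2, y=0)
Final: (x=2, y=0)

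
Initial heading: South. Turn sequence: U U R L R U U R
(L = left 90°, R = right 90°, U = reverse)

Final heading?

Start: South
  U (U-turn (180°)) -> North
  U (U-turn (180°)) -> South
  R (right (90° clockwise)) -> West
  L (left (90° counter-clockwise)) -> South
  R (right (90° clockwise)) -> West
  U (U-turn (180°)) -> East
  U (U-turn (180°)) -> West
  R (right (90° clockwise)) -> North
Final: North

Answer: Final heading: North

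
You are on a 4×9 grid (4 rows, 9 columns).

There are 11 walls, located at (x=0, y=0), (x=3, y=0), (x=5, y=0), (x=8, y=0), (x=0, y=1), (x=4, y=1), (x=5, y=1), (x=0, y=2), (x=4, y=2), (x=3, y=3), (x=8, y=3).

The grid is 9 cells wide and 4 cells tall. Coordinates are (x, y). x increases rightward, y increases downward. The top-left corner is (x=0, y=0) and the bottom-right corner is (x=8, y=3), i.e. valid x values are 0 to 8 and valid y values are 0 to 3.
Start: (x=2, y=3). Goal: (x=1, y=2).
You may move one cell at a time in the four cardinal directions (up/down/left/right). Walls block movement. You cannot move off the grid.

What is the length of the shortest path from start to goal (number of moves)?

Answer: Shortest path length: 2

Derivation:
BFS from (x=2, y=3) until reaching (x=1, y=2):
  Distance 0: (x=2, y=3)
  Distance 1: (x=2, y=2), (x=1, y=3)
  Distance 2: (x=2, y=1), (x=1, y=2), (x=3, y=2), (x=0, y=3)  <- goal reached here
One shortest path (2 moves): (x=2, y=3) -> (x=1, y=3) -> (x=1, y=2)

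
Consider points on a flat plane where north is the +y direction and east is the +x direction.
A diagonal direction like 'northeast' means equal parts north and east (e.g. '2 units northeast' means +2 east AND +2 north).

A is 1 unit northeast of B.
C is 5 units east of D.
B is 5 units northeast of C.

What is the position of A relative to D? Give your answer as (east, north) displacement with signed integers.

Answer: A is at (east=11, north=6) relative to D.

Derivation:
Place D at the origin (east=0, north=0).
  C is 5 units east of D: delta (east=+5, north=+0); C at (east=5, north=0).
  B is 5 units northeast of C: delta (east=+5, north=+5); B at (east=10, north=5).
  A is 1 unit northeast of B: delta (east=+1, north=+1); A at (east=11, north=6).
Therefore A relative to D: (east=11, north=6).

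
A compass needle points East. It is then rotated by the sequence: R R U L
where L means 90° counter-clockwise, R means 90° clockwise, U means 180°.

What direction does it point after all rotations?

Answer: Final heading: North

Derivation:
Start: East
  R (right (90° clockwise)) -> South
  R (right (90° clockwise)) -> West
  U (U-turn (180°)) -> East
  L (left (90° counter-clockwise)) -> North
Final: North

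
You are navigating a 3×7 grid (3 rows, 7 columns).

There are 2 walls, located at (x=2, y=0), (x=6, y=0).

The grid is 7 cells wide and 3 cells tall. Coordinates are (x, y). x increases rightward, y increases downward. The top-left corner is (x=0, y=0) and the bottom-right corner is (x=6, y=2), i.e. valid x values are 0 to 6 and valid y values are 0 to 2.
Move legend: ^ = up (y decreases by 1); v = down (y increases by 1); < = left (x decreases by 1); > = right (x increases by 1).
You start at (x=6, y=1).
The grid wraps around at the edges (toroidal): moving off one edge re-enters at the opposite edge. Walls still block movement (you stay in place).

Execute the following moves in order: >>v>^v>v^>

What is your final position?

Start: (x=6, y=1)
  > (right): (x=6, y=1) -> (x=0, y=1)
  > (right): (x=0, y=1) -> (x=1, y=1)
  v (down): (x=1, y=1) -> (x=1, y=2)
  > (right): (x=1, y=2) -> (x=2, y=2)
  ^ (up): (x=2, y=2) -> (x=2, y=1)
  v (down): (x=2, y=1) -> (x=2, y=2)
  > (right): (x=2, y=2) -> (x=3, y=2)
  v (down): (x=3, y=2) -> (x=3, y=0)
  ^ (up): (x=3, y=0) -> (x=3, y=2)
  > (right): (x=3, y=2) -> (x=4, y=2)
Final: (x=4, y=2)

Answer: Final position: (x=4, y=2)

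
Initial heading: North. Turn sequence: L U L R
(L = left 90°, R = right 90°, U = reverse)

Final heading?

Answer: Final heading: East

Derivation:
Start: North
  L (left (90° counter-clockwise)) -> West
  U (U-turn (180°)) -> East
  L (left (90° counter-clockwise)) -> North
  R (right (90° clockwise)) -> East
Final: East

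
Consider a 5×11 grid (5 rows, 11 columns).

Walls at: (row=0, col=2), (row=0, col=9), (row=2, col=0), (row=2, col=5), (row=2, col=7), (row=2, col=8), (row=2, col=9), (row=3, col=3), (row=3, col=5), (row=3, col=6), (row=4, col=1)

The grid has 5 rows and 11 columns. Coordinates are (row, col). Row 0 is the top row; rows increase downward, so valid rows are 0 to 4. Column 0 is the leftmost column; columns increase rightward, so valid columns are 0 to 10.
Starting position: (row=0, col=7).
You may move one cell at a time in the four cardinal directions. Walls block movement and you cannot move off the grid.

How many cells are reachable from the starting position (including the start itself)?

BFS flood-fill from (row=0, col=7):
  Distance 0: (row=0, col=7)
  Distance 1: (row=0, col=6), (row=0, col=8), (row=1, col=7)
  Distance 2: (row=0, col=5), (row=1, col=6), (row=1, col=8)
  Distance 3: (row=0, col=4), (row=1, col=5), (row=1, col=9), (row=2, col=6)
  Distance 4: (row=0, col=3), (row=1, col=4), (row=1, col=10)
  Distance 5: (row=0, col=10), (row=1, col=3), (row=2, col=4), (row=2, col=10)
  Distance 6: (row=1, col=2), (row=2, col=3), (row=3, col=4), (row=3, col=10)
  Distance 7: (row=1, col=1), (row=2, col=2), (row=3, col=9), (row=4, col=4), (row=4, col=10)
  Distance 8: (row=0, col=1), (row=1, col=0), (row=2, col=1), (row=3, col=2), (row=3, col=8), (row=4, col=3), (row=4, col=5), (row=4, col=9)
  Distance 9: (row=0, col=0), (row=3, col=1), (row=3, col=7), (row=4, col=2), (row=4, col=6), (row=4, col=8)
  Distance 10: (row=3, col=0), (row=4, col=7)
  Distance 11: (row=4, col=0)
Total reachable: 44 (grid has 44 open cells total)

Answer: Reachable cells: 44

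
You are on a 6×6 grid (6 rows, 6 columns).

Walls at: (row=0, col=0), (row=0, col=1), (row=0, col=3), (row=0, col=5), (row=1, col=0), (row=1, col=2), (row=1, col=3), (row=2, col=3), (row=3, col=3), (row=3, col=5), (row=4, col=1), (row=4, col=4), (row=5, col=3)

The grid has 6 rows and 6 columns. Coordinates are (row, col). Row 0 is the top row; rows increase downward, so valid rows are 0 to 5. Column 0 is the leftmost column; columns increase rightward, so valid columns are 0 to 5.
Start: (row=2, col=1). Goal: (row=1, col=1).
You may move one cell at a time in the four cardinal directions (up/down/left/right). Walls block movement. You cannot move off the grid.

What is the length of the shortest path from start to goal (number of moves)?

Answer: Shortest path length: 1

Derivation:
BFS from (row=2, col=1) until reaching (row=1, col=1):
  Distance 0: (row=2, col=1)
  Distance 1: (row=1, col=1), (row=2, col=0), (row=2, col=2), (row=3, col=1)  <- goal reached here
One shortest path (1 moves): (row=2, col=1) -> (row=1, col=1)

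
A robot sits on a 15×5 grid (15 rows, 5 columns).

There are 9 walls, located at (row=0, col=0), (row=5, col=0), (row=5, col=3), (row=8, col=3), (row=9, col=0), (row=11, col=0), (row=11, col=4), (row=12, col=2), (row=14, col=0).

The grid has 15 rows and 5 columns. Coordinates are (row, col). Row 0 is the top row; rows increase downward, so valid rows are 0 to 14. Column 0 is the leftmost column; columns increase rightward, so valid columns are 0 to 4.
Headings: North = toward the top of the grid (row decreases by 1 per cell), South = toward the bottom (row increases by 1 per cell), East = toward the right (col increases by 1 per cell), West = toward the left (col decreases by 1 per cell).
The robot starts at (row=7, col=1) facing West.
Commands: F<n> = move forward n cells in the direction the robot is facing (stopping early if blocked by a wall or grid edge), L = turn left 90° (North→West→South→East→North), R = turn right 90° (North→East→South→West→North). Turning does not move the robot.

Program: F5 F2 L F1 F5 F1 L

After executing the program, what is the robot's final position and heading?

Answer: Final position: (row=8, col=0), facing East

Derivation:
Start: (row=7, col=1), facing West
  F5: move forward 1/5 (blocked), now at (row=7, col=0)
  F2: move forward 0/2 (blocked), now at (row=7, col=0)
  L: turn left, now facing South
  F1: move forward 1, now at (row=8, col=0)
  F5: move forward 0/5 (blocked), now at (row=8, col=0)
  F1: move forward 0/1 (blocked), now at (row=8, col=0)
  L: turn left, now facing East
Final: (row=8, col=0), facing East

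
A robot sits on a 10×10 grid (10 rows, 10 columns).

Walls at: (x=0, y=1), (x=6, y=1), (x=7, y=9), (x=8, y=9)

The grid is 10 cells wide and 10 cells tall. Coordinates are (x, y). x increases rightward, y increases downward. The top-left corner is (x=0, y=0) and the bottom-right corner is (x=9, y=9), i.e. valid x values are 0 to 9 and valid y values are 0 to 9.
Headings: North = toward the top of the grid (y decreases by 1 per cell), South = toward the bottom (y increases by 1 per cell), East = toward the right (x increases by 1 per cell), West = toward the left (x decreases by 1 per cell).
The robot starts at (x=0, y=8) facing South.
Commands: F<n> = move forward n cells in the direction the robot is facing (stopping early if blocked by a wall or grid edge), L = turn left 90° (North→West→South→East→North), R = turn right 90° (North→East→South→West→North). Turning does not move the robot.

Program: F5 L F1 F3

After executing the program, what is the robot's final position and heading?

Start: (x=0, y=8), facing South
  F5: move forward 1/5 (blocked), now at (x=0, y=9)
  L: turn left, now facing East
  F1: move forward 1, now at (x=1, y=9)
  F3: move forward 3, now at (x=4, y=9)
Final: (x=4, y=9), facing East

Answer: Final position: (x=4, y=9), facing East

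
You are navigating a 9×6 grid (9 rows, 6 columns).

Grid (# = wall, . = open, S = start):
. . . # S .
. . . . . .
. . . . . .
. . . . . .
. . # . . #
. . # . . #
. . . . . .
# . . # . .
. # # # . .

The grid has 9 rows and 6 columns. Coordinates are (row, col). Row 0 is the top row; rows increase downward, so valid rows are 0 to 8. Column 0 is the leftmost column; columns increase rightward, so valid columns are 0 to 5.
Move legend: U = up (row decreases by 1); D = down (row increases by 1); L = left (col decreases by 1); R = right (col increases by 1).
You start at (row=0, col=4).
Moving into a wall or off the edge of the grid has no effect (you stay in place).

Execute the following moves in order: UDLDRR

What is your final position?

Answer: Final position: (row=2, col=5)

Derivation:
Start: (row=0, col=4)
  U (up): blocked, stay at (row=0, col=4)
  D (down): (row=0, col=4) -> (row=1, col=4)
  L (left): (row=1, col=4) -> (row=1, col=3)
  D (down): (row=1, col=3) -> (row=2, col=3)
  R (right): (row=2, col=3) -> (row=2, col=4)
  R (right): (row=2, col=4) -> (row=2, col=5)
Final: (row=2, col=5)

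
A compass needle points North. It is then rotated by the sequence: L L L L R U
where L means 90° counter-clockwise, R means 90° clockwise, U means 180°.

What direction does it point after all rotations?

Start: North
  L (left (90° counter-clockwise)) -> West
  L (left (90° counter-clockwise)) -> South
  L (left (90° counter-clockwise)) -> East
  L (left (90° counter-clockwise)) -> North
  R (right (90° clockwise)) -> East
  U (U-turn (180°)) -> West
Final: West

Answer: Final heading: West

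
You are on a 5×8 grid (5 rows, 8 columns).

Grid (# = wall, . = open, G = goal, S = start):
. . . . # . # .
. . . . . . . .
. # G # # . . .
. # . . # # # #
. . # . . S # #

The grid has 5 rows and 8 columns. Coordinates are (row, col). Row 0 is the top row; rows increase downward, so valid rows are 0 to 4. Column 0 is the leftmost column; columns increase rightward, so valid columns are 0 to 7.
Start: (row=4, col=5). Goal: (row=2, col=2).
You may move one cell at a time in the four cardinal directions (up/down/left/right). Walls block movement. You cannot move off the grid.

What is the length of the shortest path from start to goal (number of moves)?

Answer: Shortest path length: 5

Derivation:
BFS from (row=4, col=5) until reaching (row=2, col=2):
  Distance 0: (row=4, col=5)
  Distance 1: (row=4, col=4)
  Distance 2: (row=4, col=3)
  Distance 3: (row=3, col=3)
  Distance 4: (row=3, col=2)
  Distance 5: (row=2, col=2)  <- goal reached here
One shortest path (5 moves): (row=4, col=5) -> (row=4, col=4) -> (row=4, col=3) -> (row=3, col=3) -> (row=3, col=2) -> (row=2, col=2)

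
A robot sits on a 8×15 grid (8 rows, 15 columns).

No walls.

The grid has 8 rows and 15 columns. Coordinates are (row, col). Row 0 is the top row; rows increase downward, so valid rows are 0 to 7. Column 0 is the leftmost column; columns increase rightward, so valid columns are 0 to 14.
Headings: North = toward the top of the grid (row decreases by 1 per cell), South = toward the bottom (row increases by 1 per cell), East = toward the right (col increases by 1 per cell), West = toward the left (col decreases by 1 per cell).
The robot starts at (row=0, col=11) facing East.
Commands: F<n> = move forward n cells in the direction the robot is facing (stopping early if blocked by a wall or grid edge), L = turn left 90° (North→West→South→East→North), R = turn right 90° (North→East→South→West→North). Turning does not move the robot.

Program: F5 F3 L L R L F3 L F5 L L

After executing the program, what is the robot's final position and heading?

Start: (row=0, col=11), facing East
  F5: move forward 3/5 (blocked), now at (row=0, col=14)
  F3: move forward 0/3 (blocked), now at (row=0, col=14)
  L: turn left, now facing North
  L: turn left, now facing West
  R: turn right, now facing North
  L: turn left, now facing West
  F3: move forward 3, now at (row=0, col=11)
  L: turn left, now facing South
  F5: move forward 5, now at (row=5, col=11)
  L: turn left, now facing East
  L: turn left, now facing North
Final: (row=5, col=11), facing North

Answer: Final position: (row=5, col=11), facing North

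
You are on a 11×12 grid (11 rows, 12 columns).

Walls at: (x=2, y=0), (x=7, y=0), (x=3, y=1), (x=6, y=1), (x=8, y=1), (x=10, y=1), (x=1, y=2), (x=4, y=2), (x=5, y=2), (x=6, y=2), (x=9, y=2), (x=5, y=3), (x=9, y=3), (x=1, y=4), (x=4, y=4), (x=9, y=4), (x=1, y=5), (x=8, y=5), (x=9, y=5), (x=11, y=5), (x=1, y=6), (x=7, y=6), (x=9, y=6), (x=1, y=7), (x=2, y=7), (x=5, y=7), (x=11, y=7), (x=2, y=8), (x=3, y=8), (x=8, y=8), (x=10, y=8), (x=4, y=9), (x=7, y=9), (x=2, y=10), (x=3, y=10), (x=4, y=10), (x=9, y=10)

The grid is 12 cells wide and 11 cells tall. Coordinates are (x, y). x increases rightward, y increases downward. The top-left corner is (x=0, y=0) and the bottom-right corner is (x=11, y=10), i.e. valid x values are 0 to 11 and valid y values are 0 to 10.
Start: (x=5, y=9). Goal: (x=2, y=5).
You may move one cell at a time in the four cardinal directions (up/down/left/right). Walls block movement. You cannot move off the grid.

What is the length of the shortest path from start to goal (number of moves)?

Answer: Shortest path length: 7

Derivation:
BFS from (x=5, y=9) until reaching (x=2, y=5):
  Distance 0: (x=5, y=9)
  Distance 1: (x=5, y=8), (x=6, y=9), (x=5, y=10)
  Distance 2: (x=4, y=8), (x=6, y=8), (x=6, y=10)
  Distance 3: (x=4, y=7), (x=6, y=7), (x=7, y=8), (x=7, y=10)
  Distance 4: (x=4, y=6), (x=6, y=6), (x=3, y=7), (x=7, y=7), (x=8, y=10)
  Distance 5: (x=4, y=5), (x=6, y=5), (x=3, y=6), (x=5, y=6), (x=8, y=7), (x=8, y=9)
  Distance 6: (x=6, y=4), (x=3, y=5), (x=5, y=5), (x=7, y=5), (x=2, y=6), (x=8, y=6), (x=9, y=7), (x=9, y=9)
  Distance 7: (x=6, y=3), (x=3, y=4), (x=5, y=4), (x=7, y=4), (x=2, y=5), (x=10, y=7), (x=9, y=8), (x=10, y=9)  <- goal reached here
One shortest path (7 moves): (x=5, y=9) -> (x=5, y=8) -> (x=4, y=8) -> (x=4, y=7) -> (x=3, y=7) -> (x=3, y=6) -> (x=2, y=6) -> (x=2, y=5)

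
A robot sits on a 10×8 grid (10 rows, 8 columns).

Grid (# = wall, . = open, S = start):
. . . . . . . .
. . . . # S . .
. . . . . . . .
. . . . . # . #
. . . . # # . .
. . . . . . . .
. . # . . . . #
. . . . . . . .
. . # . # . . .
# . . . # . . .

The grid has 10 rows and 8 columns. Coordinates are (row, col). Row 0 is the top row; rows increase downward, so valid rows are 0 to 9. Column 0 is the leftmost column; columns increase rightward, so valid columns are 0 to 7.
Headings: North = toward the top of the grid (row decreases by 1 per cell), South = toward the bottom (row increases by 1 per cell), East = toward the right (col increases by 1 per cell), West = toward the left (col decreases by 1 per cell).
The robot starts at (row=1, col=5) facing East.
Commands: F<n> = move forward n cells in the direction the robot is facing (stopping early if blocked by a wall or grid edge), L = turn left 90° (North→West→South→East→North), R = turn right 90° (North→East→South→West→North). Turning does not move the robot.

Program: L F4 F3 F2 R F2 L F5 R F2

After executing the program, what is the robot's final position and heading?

Start: (row=1, col=5), facing East
  L: turn left, now facing North
  F4: move forward 1/4 (blocked), now at (row=0, col=5)
  F3: move forward 0/3 (blocked), now at (row=0, col=5)
  F2: move forward 0/2 (blocked), now at (row=0, col=5)
  R: turn right, now facing East
  F2: move forward 2, now at (row=0, col=7)
  L: turn left, now facing North
  F5: move forward 0/5 (blocked), now at (row=0, col=7)
  R: turn right, now facing East
  F2: move forward 0/2 (blocked), now at (row=0, col=7)
Final: (row=0, col=7), facing East

Answer: Final position: (row=0, col=7), facing East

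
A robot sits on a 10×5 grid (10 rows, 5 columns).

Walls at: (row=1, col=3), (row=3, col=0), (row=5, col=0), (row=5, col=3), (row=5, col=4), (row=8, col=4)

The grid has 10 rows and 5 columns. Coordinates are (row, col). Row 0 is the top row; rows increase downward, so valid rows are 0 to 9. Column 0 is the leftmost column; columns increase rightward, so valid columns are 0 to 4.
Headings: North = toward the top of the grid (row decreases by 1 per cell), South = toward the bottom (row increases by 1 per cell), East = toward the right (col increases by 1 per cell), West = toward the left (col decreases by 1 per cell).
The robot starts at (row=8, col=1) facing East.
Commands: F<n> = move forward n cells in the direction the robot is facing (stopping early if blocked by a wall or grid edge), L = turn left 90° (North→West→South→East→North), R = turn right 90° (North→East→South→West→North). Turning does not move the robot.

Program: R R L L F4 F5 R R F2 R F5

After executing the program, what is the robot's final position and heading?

Answer: Final position: (row=3, col=1), facing North

Derivation:
Start: (row=8, col=1), facing East
  R: turn right, now facing South
  R: turn right, now facing West
  L: turn left, now facing South
  L: turn left, now facing East
  F4: move forward 2/4 (blocked), now at (row=8, col=3)
  F5: move forward 0/5 (blocked), now at (row=8, col=3)
  R: turn right, now facing South
  R: turn right, now facing West
  F2: move forward 2, now at (row=8, col=1)
  R: turn right, now facing North
  F5: move forward 5, now at (row=3, col=1)
Final: (row=3, col=1), facing North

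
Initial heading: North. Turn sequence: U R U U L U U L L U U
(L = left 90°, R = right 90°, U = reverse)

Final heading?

Start: North
  U (U-turn (180°)) -> South
  R (right (90° clockwise)) -> West
  U (U-turn (180°)) -> East
  U (U-turn (180°)) -> West
  L (left (90° counter-clockwise)) -> South
  U (U-turn (180°)) -> North
  U (U-turn (180°)) -> South
  L (left (90° counter-clockwise)) -> East
  L (left (90° counter-clockwise)) -> North
  U (U-turn (180°)) -> South
  U (U-turn (180°)) -> North
Final: North

Answer: Final heading: North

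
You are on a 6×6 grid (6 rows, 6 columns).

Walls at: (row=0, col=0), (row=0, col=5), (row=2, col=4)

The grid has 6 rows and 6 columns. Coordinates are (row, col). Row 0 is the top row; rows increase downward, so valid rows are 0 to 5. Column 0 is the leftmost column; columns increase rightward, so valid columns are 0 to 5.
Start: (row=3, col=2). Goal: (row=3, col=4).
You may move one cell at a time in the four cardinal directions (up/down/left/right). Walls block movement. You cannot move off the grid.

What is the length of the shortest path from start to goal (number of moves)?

BFS from (row=3, col=2) until reaching (row=3, col=4):
  Distance 0: (row=3, col=2)
  Distance 1: (row=2, col=2), (row=3, col=1), (row=3, col=3), (row=4, col=2)
  Distance 2: (row=1, col=2), (row=2, col=1), (row=2, col=3), (row=3, col=0), (row=3, col=4), (row=4, col=1), (row=4, col=3), (row=5, col=2)  <- goal reached here
One shortest path (2 moves): (row=3, col=2) -> (row=3, col=3) -> (row=3, col=4)

Answer: Shortest path length: 2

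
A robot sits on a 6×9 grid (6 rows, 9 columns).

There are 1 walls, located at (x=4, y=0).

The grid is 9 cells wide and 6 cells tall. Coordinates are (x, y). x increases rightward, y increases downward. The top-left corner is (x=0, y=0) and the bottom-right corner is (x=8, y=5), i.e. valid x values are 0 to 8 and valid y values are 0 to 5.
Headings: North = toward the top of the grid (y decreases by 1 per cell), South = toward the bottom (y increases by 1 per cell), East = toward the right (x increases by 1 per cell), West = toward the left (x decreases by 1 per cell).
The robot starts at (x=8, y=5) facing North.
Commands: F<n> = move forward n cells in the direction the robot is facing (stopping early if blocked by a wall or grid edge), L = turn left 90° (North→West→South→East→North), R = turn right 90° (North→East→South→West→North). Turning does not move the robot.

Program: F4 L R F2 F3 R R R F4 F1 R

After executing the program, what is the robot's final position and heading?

Start: (x=8, y=5), facing North
  F4: move forward 4, now at (x=8, y=1)
  L: turn left, now facing West
  R: turn right, now facing North
  F2: move forward 1/2 (blocked), now at (x=8, y=0)
  F3: move forward 0/3 (blocked), now at (x=8, y=0)
  R: turn right, now facing East
  R: turn right, now facing South
  R: turn right, now facing West
  F4: move forward 3/4 (blocked), now at (x=5, y=0)
  F1: move forward 0/1 (blocked), now at (x=5, y=0)
  R: turn right, now facing North
Final: (x=5, y=0), facing North

Answer: Final position: (x=5, y=0), facing North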